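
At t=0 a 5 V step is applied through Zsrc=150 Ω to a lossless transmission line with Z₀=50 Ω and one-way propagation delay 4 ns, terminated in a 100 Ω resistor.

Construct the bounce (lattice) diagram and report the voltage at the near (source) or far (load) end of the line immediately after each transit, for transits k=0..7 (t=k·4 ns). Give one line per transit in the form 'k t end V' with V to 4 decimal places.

Γ_L=0.333333, Γ_S=0.500000; launch V₁=5·50/200=1.250000
k=0 src: V=1.2500
k=1 load: inc=1.250000, refl=1.250000·0.333333=0.4167; V=0.000000+1.250000+0.416667=1.6667
k=2 src: inc=0.416667, refl=0.416667·0.500000=0.2083; V=1.250000+0.416667+0.208333=1.8750
k=3 load: inc=0.208333, refl=0.208333·0.333333=0.0694; V=1.666667+0.208333+0.069444=1.9444
k=4 src: inc=0.069444, refl=0.069444·0.500000=0.0347; V=1.875000+0.069444+0.034722=1.9792
k=5 load: inc=0.034722, refl=0.034722·0.333333=0.0116; V=1.944444+0.034722+0.011574=1.9907
k=6 src: inc=0.011574, refl=0.011574·0.500000=0.0058; V=1.979167+0.011574+0.005787=1.9965
k=7 load: inc=0.005787, refl=0.005787·0.333333=0.0019; V=1.990741+0.005787+0.001929=1.9985

0 0 source 1.2500
1 4 load 1.6667
2 8 source 1.8750
3 12 load 1.9444
4 16 source 1.9792
5 20 load 1.9907
6 24 source 1.9965
7 28 load 1.9985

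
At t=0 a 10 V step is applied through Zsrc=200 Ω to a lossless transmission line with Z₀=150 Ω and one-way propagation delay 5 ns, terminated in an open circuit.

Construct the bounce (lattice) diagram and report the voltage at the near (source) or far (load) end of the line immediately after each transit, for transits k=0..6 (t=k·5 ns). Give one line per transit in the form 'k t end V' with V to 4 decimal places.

Γ_L=1.000000, Γ_S=0.142857; launch V₁=10·150/350=4.285714
k=0 src: V=4.2857
k=1 load: inc=4.285714, refl=4.285714·1.000000=4.2857; V=0.000000+4.285714+4.285714=8.5714
k=2 src: inc=4.285714, refl=4.285714·0.142857=0.6122; V=4.285714+4.285714+0.612245=9.1837
k=3 load: inc=0.612245, refl=0.612245·1.000000=0.6122; V=8.571429+0.612245+0.612245=9.7959
k=4 src: inc=0.612245, refl=0.612245·0.142857=0.0875; V=9.183673+0.612245+0.087464=9.8834
k=5 load: inc=0.087464, refl=0.087464·1.000000=0.0875; V=9.795918+0.087464+0.087464=9.9708
k=6 src: inc=0.087464, refl=0.087464·0.142857=0.0125; V=9.883382+0.087464+0.012495=9.9833

0 0 source 4.2857
1 5 load 8.5714
2 10 source 9.1837
3 15 load 9.7959
4 20 source 9.8834
5 25 load 9.9708
6 30 source 9.9833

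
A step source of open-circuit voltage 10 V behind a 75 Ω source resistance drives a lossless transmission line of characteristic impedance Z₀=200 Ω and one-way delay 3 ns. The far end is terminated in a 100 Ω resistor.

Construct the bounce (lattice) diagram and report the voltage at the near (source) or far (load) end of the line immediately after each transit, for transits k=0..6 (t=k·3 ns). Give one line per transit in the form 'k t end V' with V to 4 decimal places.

Γ_L=-0.333333, Γ_S=-0.454545; launch V₁=10·200/275=7.272727
k=0 src: V=7.2727
k=1 load: inc=7.272727, refl=7.272727·-0.333333=-2.4242; V=0.000000+7.272727+-2.424242=4.8485
k=2 src: inc=-2.424242, refl=-2.424242·-0.454545=1.1019; V=7.272727+-2.424242+1.101928=5.9504
k=3 load: inc=1.101928, refl=1.101928·-0.333333=-0.3673; V=4.848485+1.101928+-0.367309=5.5831
k=4 src: inc=-0.367309, refl=-0.367309·-0.454545=0.1670; V=5.950413+-0.367309+0.166959=5.7501
k=5 load: inc=0.166959, refl=0.166959·-0.333333=-0.0557; V=5.583104+0.166959+-0.055653=5.6944
k=6 src: inc=-0.055653, refl=-0.055653·-0.454545=0.0253; V=5.750063+-0.055653+0.025297=5.7197

0 0 source 7.2727
1 3 load 4.8485
2 6 source 5.9504
3 9 load 5.5831
4 12 source 5.7501
5 15 load 5.6944
6 18 source 5.7197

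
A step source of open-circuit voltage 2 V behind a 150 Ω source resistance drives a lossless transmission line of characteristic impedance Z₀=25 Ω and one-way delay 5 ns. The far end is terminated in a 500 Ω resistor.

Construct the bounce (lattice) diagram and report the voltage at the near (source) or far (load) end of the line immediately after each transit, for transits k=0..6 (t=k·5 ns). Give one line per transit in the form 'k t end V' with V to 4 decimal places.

Γ_L=0.904762, Γ_S=0.714286; launch V₁=2·25/175=0.285714
k=0 src: V=0.2857
k=1 load: inc=0.285714, refl=0.285714·0.904762=0.2585; V=0.000000+0.285714+0.258503=0.5442
k=2 src: inc=0.258503, refl=0.258503·0.714286=0.1846; V=0.285714+0.258503+0.184645=0.7289
k=3 load: inc=0.184645, refl=0.184645·0.904762=0.1671; V=0.544218+0.184645+0.167060=0.8959
k=4 src: inc=0.167060, refl=0.167060·0.714286=0.1193; V=0.728863+0.167060+0.119329=1.0153
k=5 load: inc=0.119329, refl=0.119329·0.904762=0.1080; V=0.895923+0.119329+0.107964=1.1232
k=6 src: inc=0.107964, refl=0.107964·0.714286=0.0771; V=1.015252+0.107964+0.077117=1.2003

0 0 source 0.2857
1 5 load 0.5442
2 10 source 0.7289
3 15 load 0.8959
4 20 source 1.0153
5 25 load 1.1232
6 30 source 1.2003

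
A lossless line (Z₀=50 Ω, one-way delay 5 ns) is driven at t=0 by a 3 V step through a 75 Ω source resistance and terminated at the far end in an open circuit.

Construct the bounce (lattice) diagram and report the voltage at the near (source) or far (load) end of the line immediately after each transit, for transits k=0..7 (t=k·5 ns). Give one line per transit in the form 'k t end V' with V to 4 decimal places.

Γ_L=1.000000, Γ_S=0.200000; launch V₁=3·50/125=1.200000
k=0 src: V=1.2000
k=1 load: inc=1.200000, refl=1.200000·1.000000=1.2000; V=0.000000+1.200000+1.200000=2.4000
k=2 src: inc=1.200000, refl=1.200000·0.200000=0.2400; V=1.200000+1.200000+0.240000=2.6400
k=3 load: inc=0.240000, refl=0.240000·1.000000=0.2400; V=2.400000+0.240000+0.240000=2.8800
k=4 src: inc=0.240000, refl=0.240000·0.200000=0.0480; V=2.640000+0.240000+0.048000=2.9280
k=5 load: inc=0.048000, refl=0.048000·1.000000=0.0480; V=2.880000+0.048000+0.048000=2.9760
k=6 src: inc=0.048000, refl=0.048000·0.200000=0.0096; V=2.928000+0.048000+0.009600=2.9856
k=7 load: inc=0.009600, refl=0.009600·1.000000=0.0096; V=2.976000+0.009600+0.009600=2.9952

0 0 source 1.2000
1 5 load 2.4000
2 10 source 2.6400
3 15 load 2.8800
4 20 source 2.9280
5 25 load 2.9760
6 30 source 2.9856
7 35 load 2.9952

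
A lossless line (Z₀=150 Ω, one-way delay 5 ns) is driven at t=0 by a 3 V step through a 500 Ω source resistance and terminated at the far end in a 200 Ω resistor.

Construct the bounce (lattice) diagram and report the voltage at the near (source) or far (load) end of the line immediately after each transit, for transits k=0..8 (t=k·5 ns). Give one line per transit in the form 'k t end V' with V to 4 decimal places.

Γ_L=0.142857, Γ_S=0.538462; launch V₁=3·150/650=0.692308
k=0 src: V=0.6923
k=1 load: inc=0.692308, refl=0.692308·0.142857=0.0989; V=0.000000+0.692308+0.098901=0.7912
k=2 src: inc=0.098901, refl=0.098901·0.538462=0.0533; V=0.692308+0.098901+0.053254=0.8445
k=3 load: inc=0.053254, refl=0.053254·0.142857=0.0076; V=0.791209+0.053254+0.007608=0.8521
k=4 src: inc=0.007608, refl=0.007608·0.538462=0.0041; V=0.844463+0.007608+0.004096=0.8562
k=5 load: inc=0.004096, refl=0.004096·0.142857=0.0006; V=0.852071+0.004096+0.000585=0.8568
k=6 src: inc=0.000585, refl=0.000585·0.538462=0.0003; V=0.856168+0.000585+0.000315=0.8571
k=7 load: inc=0.000315, refl=0.000315·0.142857=0.0000; V=0.856753+0.000315+0.000045=0.8571
k=8 src: inc=0.000045, refl=0.000045·0.538462=0.0000; V=0.857068+0.000045+0.000024=0.8571

0 0 source 0.6923
1 5 load 0.7912
2 10 source 0.8445
3 15 load 0.8521
4 20 source 0.8562
5 25 load 0.8568
6 30 source 0.8571
7 35 load 0.8571
8 40 source 0.8571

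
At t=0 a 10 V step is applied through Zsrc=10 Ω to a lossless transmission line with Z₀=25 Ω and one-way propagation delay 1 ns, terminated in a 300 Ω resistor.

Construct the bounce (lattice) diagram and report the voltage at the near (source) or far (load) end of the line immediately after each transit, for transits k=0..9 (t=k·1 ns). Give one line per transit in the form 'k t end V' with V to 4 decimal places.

0 0 source 7.1429
1 1 load 13.1868
2 2 source 10.5965
3 3 load 8.4048
4 4 source 9.3441
5 5 load 10.1389
6 6 source 9.7983
7 7 load 9.5101
8 8 source 9.6336
9 9 load 9.7381

Γ_L=0.846154, Γ_S=-0.428571; launch V₁=10·25/35=7.142857
k=0 src: V=7.1429
k=1 load: inc=7.142857, refl=7.142857·0.846154=6.0440; V=0.000000+7.142857+6.043956=13.1868
k=2 src: inc=6.043956, refl=6.043956·-0.428571=-2.5903; V=7.142857+6.043956+-2.590267=10.5965
k=3 load: inc=-2.590267, refl=-2.590267·0.846154=-2.1918; V=13.186813+-2.590267+-2.191764=8.4048
k=4 src: inc=-2.191764, refl=-2.191764·-0.428571=0.9393; V=10.596546+-2.191764+0.939328=9.3441
k=5 load: inc=0.939328, refl=0.939328·0.846154=0.7948; V=8.404782+0.939328+0.794816=10.1389
k=6 src: inc=0.794816, refl=0.794816·-0.428571=-0.3406; V=9.344110+0.794816+-0.340635=9.7983
k=7 load: inc=-0.340635, refl=-0.340635·0.846154=-0.2882; V=10.138925+-0.340635+-0.288230=9.5101
k=8 src: inc=-0.288230, refl=-0.288230·-0.428571=0.1235; V=9.798290+-0.288230+0.123527=9.6336
k=9 load: inc=0.123527, refl=0.123527·0.846154=0.1045; V=9.510060+0.123527+0.104523=9.7381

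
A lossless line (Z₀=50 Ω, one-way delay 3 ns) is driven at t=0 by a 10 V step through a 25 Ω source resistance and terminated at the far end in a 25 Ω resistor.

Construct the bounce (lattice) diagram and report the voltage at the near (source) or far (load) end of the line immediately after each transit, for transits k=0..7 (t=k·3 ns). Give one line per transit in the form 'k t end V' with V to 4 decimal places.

0 0 source 6.6667
1 3 load 4.4444
2 6 source 5.1852
3 9 load 4.9383
4 12 source 5.0206
5 15 load 4.9931
6 18 source 5.0023
7 21 load 4.9992

Γ_L=-0.333333, Γ_S=-0.333333; launch V₁=10·50/75=6.666667
k=0 src: V=6.6667
k=1 load: inc=6.666667, refl=6.666667·-0.333333=-2.2222; V=0.000000+6.666667+-2.222222=4.4444
k=2 src: inc=-2.222222, refl=-2.222222·-0.333333=0.7407; V=6.666667+-2.222222+0.740741=5.1852
k=3 load: inc=0.740741, refl=0.740741·-0.333333=-0.2469; V=4.444444+0.740741+-0.246914=4.9383
k=4 src: inc=-0.246914, refl=-0.246914·-0.333333=0.0823; V=5.185185+-0.246914+0.082305=5.0206
k=5 load: inc=0.082305, refl=0.082305·-0.333333=-0.0274; V=4.938272+0.082305+-0.027435=4.9931
k=6 src: inc=-0.027435, refl=-0.027435·-0.333333=0.0091; V=5.020576+-0.027435+0.009145=5.0023
k=7 load: inc=0.009145, refl=0.009145·-0.333333=-0.0030; V=4.993141+0.009145+-0.003048=4.9992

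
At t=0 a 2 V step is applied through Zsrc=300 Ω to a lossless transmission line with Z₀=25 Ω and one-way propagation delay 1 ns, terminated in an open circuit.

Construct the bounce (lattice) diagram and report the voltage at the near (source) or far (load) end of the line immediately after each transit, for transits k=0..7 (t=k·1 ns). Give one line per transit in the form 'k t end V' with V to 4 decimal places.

0 0 source 0.1538
1 1 load 0.3077
2 2 source 0.4379
3 3 load 0.5680
4 4 source 0.6782
5 5 load 0.7883
6 6 source 0.8816
7 7 load 0.9748

Γ_L=1.000000, Γ_S=0.846154; launch V₁=2·25/325=0.153846
k=0 src: V=0.1538
k=1 load: inc=0.153846, refl=0.153846·1.000000=0.1538; V=0.000000+0.153846+0.153846=0.3077
k=2 src: inc=0.153846, refl=0.153846·0.846154=0.1302; V=0.153846+0.153846+0.130178=0.4379
k=3 load: inc=0.130178, refl=0.130178·1.000000=0.1302; V=0.307692+0.130178+0.130178=0.5680
k=4 src: inc=0.130178, refl=0.130178·0.846154=0.1102; V=0.437870+0.130178+0.110150=0.6782
k=5 load: inc=0.110150, refl=0.110150·1.000000=0.1102; V=0.568047+0.110150+0.110150=0.7883
k=6 src: inc=0.110150, refl=0.110150·0.846154=0.0932; V=0.678198+0.110150+0.093204=0.8816
k=7 load: inc=0.093204, refl=0.093204·1.000000=0.0932; V=0.788348+0.093204+0.093204=0.9748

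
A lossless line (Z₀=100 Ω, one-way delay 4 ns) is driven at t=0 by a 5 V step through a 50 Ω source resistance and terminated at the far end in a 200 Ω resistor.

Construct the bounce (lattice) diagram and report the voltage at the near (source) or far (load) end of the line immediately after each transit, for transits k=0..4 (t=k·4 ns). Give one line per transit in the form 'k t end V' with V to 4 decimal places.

Γ_L=0.333333, Γ_S=-0.333333; launch V₁=5·100/150=3.333333
k=0 src: V=3.3333
k=1 load: inc=3.333333, refl=3.333333·0.333333=1.1111; V=0.000000+3.333333+1.111111=4.4444
k=2 src: inc=1.111111, refl=1.111111·-0.333333=-0.3704; V=3.333333+1.111111+-0.370370=4.0741
k=3 load: inc=-0.370370, refl=-0.370370·0.333333=-0.1235; V=4.444444+-0.370370+-0.123457=3.9506
k=4 src: inc=-0.123457, refl=-0.123457·-0.333333=0.0412; V=4.074074+-0.123457+0.041152=3.9918

0 0 source 3.3333
1 4 load 4.4444
2 8 source 4.0741
3 12 load 3.9506
4 16 source 3.9918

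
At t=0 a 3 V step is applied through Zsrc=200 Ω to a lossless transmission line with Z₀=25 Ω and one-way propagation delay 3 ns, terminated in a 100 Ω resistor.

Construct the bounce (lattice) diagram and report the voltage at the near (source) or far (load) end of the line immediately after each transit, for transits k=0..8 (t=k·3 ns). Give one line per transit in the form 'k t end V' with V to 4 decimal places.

Γ_L=0.600000, Γ_S=0.777778; launch V₁=3·25/225=0.333333
k=0 src: V=0.3333
k=1 load: inc=0.333333, refl=0.333333·0.600000=0.2000; V=0.000000+0.333333+0.200000=0.5333
k=2 src: inc=0.200000, refl=0.200000·0.777778=0.1556; V=0.333333+0.200000+0.155556=0.6889
k=3 load: inc=0.155556, refl=0.155556·0.600000=0.0933; V=0.533333+0.155556+0.093333=0.7822
k=4 src: inc=0.093333, refl=0.093333·0.777778=0.0726; V=0.688889+0.093333+0.072593=0.8548
k=5 load: inc=0.072593, refl=0.072593·0.600000=0.0436; V=0.782222+0.072593+0.043556=0.8984
k=6 src: inc=0.043556, refl=0.043556·0.777778=0.0339; V=0.854815+0.043556+0.033877=0.9322
k=7 load: inc=0.033877, refl=0.033877·0.600000=0.0203; V=0.898370+0.033877+0.020326=0.9526
k=8 src: inc=0.020326, refl=0.020326·0.777778=0.0158; V=0.932247+0.020326+0.015809=0.9684

0 0 source 0.3333
1 3 load 0.5333
2 6 source 0.6889
3 9 load 0.7822
4 12 source 0.8548
5 15 load 0.8984
6 18 source 0.9322
7 21 load 0.9526
8 24 source 0.9684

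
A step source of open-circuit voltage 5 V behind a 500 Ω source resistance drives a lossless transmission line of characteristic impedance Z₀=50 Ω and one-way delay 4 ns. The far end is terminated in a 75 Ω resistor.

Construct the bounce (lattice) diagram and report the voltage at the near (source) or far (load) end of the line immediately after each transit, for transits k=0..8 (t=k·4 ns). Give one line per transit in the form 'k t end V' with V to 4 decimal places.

0 0 source 0.4545
1 4 load 0.5455
2 8 source 0.6198
3 12 load 0.6347
4 16 source 0.6469
5 20 load 0.6493
6 24 source 0.6513
7 28 load 0.6517
8 32 source 0.6520

Γ_L=0.200000, Γ_S=0.818182; launch V₁=5·50/550=0.454545
k=0 src: V=0.4545
k=1 load: inc=0.454545, refl=0.454545·0.200000=0.0909; V=0.000000+0.454545+0.090909=0.5455
k=2 src: inc=0.090909, refl=0.090909·0.818182=0.0744; V=0.454545+0.090909+0.074380=0.6198
k=3 load: inc=0.074380, refl=0.074380·0.200000=0.0149; V=0.545455+0.074380+0.014876=0.6347
k=4 src: inc=0.014876, refl=0.014876·0.818182=0.0122; V=0.619835+0.014876+0.012171=0.6469
k=5 load: inc=0.012171, refl=0.012171·0.200000=0.0024; V=0.634711+0.012171+0.002434=0.6493
k=6 src: inc=0.002434, refl=0.002434·0.818182=0.0020; V=0.646882+0.002434+0.001992=0.6513
k=7 load: inc=0.001992, refl=0.001992·0.200000=0.0004; V=0.649316+0.001992+0.000398=0.6517
k=8 src: inc=0.000398, refl=0.000398·0.818182=0.0003; V=0.651308+0.000398+0.000326=0.6520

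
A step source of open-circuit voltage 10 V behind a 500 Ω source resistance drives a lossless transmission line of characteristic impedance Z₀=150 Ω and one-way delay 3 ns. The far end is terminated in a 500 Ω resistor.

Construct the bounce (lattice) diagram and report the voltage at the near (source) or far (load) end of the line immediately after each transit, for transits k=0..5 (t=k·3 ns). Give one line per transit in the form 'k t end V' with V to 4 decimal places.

0 0 source 2.3077
1 3 load 3.5503
2 6 source 4.2194
3 9 load 4.5797
4 12 source 4.7737
5 15 load 4.8781

Γ_L=0.538462, Γ_S=0.538462; launch V₁=10·150/650=2.307692
k=0 src: V=2.3077
k=1 load: inc=2.307692, refl=2.307692·0.538462=1.2426; V=0.000000+2.307692+1.242604=3.5503
k=2 src: inc=1.242604, refl=1.242604·0.538462=0.6691; V=2.307692+1.242604+0.669094=4.2194
k=3 load: inc=0.669094, refl=0.669094·0.538462=0.3603; V=3.550296+0.669094+0.360282=4.5797
k=4 src: inc=0.360282, refl=0.360282·0.538462=0.1940; V=4.219390+0.360282+0.193998=4.7737
k=5 load: inc=0.193998, refl=0.193998·0.538462=0.1045; V=4.579672+0.193998+0.104460=4.8781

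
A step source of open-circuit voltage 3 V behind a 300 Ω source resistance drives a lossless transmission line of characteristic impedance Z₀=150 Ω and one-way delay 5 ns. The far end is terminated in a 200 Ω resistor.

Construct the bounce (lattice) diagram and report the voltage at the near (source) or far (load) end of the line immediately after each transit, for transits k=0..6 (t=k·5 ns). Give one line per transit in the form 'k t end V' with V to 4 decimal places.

0 0 source 1.0000
1 5 load 1.1429
2 10 source 1.1905
3 15 load 1.1973
4 20 source 1.1995
5 25 load 1.1999
6 30 source 1.2000

Γ_L=0.142857, Γ_S=0.333333; launch V₁=3·150/450=1.000000
k=0 src: V=1.0000
k=1 load: inc=1.000000, refl=1.000000·0.142857=0.1429; V=0.000000+1.000000+0.142857=1.1429
k=2 src: inc=0.142857, refl=0.142857·0.333333=0.0476; V=1.000000+0.142857+0.047619=1.1905
k=3 load: inc=0.047619, refl=0.047619·0.142857=0.0068; V=1.142857+0.047619+0.006803=1.1973
k=4 src: inc=0.006803, refl=0.006803·0.333333=0.0023; V=1.190476+0.006803+0.002268=1.1995
k=5 load: inc=0.002268, refl=0.002268·0.142857=0.0003; V=1.197279+0.002268+0.000324=1.1999
k=6 src: inc=0.000324, refl=0.000324·0.333333=0.0001; V=1.199546+0.000324+0.000108=1.2000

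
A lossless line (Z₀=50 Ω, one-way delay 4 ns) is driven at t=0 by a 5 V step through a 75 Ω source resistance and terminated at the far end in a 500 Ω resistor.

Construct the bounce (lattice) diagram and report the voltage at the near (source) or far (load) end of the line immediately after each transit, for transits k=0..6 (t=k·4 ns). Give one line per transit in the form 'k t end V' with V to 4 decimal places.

0 0 source 2.0000
1 4 load 3.6364
2 8 source 3.9636
3 12 load 4.2314
4 16 source 4.2850
5 20 load 4.3288
6 24 source 4.3375

Γ_L=0.818182, Γ_S=0.200000; launch V₁=5·50/125=2.000000
k=0 src: V=2.0000
k=1 load: inc=2.000000, refl=2.000000·0.818182=1.6364; V=0.000000+2.000000+1.636364=3.6364
k=2 src: inc=1.636364, refl=1.636364·0.200000=0.3273; V=2.000000+1.636364+0.327273=3.9636
k=3 load: inc=0.327273, refl=0.327273·0.818182=0.2678; V=3.636364+0.327273+0.267769=4.2314
k=4 src: inc=0.267769, refl=0.267769·0.200000=0.0536; V=3.963636+0.267769+0.053554=4.2850
k=5 load: inc=0.053554, refl=0.053554·0.818182=0.0438; V=4.231405+0.053554+0.043817=4.3288
k=6 src: inc=0.043817, refl=0.043817·0.200000=0.0088; V=4.284959+0.043817+0.008763=4.3375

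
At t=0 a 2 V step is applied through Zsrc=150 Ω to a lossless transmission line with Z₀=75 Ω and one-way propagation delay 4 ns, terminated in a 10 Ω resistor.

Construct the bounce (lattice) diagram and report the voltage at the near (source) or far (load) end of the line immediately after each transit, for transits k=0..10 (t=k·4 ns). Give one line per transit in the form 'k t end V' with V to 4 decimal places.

Γ_L=-0.764706, Γ_S=0.333333; launch V₁=2·75/225=0.666667
k=0 src: V=0.6667
k=1 load: inc=0.666667, refl=0.666667·-0.764706=-0.5098; V=0.000000+0.666667+-0.509804=0.1569
k=2 src: inc=-0.509804, refl=-0.509804·0.333333=-0.1699; V=0.666667+-0.509804+-0.169935=-0.0131
k=3 load: inc=-0.169935, refl=-0.169935·-0.764706=0.1300; V=0.156863+-0.169935+0.129950=0.1169
k=4 src: inc=0.129950, refl=0.129950·0.333333=0.0433; V=-0.013072+0.129950+0.043317=0.1602
k=5 load: inc=0.043317, refl=0.043317·-0.764706=-0.0331; V=0.116878+0.043317+-0.033125=0.1271
k=6 src: inc=-0.033125, refl=-0.033125·0.333333=-0.0110; V=0.160195+-0.033125+-0.011042=0.1160
k=7 load: inc=-0.011042, refl=-0.011042·-0.764706=0.0084; V=0.127070+-0.011042+0.008444=0.1245
k=8 src: inc=0.008444, refl=0.008444·0.333333=0.0028; V=0.116029+0.008444+0.002815=0.1273
k=9 load: inc=0.002815, refl=0.002815·-0.764706=-0.0022; V=0.124472+0.002815+-0.002152=0.1251
k=10 src: inc=-0.002152, refl=-0.002152·0.333333=-0.0007; V=0.127287+-0.002152+-0.000717=0.1244

0 0 source 0.6667
1 4 load 0.1569
2 8 source -0.0131
3 12 load 0.1169
4 16 source 0.1602
5 20 load 0.1271
6 24 source 0.1160
7 28 load 0.1245
8 32 source 0.1273
9 36 load 0.1251
10 40 source 0.1244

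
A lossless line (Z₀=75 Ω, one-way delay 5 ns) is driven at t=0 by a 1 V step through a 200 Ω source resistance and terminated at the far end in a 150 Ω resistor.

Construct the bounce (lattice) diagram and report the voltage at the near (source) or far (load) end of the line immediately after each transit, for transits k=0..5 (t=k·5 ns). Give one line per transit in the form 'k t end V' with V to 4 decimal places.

0 0 source 0.2727
1 5 load 0.3636
2 10 source 0.4050
3 15 load 0.4187
4 20 source 0.4250
5 25 load 0.4271

Γ_L=0.333333, Γ_S=0.454545; launch V₁=1·75/275=0.272727
k=0 src: V=0.2727
k=1 load: inc=0.272727, refl=0.272727·0.333333=0.0909; V=0.000000+0.272727+0.090909=0.3636
k=2 src: inc=0.090909, refl=0.090909·0.454545=0.0413; V=0.272727+0.090909+0.041322=0.4050
k=3 load: inc=0.041322, refl=0.041322·0.333333=0.0138; V=0.363636+0.041322+0.013774=0.4187
k=4 src: inc=0.013774, refl=0.013774·0.454545=0.0063; V=0.404959+0.013774+0.006261=0.4250
k=5 load: inc=0.006261, refl=0.006261·0.333333=0.0021; V=0.418733+0.006261+0.002087=0.4271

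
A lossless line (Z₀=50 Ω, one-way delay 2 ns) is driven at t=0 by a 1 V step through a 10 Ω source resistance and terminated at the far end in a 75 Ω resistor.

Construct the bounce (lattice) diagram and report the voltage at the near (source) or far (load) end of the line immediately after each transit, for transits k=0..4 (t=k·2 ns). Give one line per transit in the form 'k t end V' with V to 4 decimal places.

Γ_L=0.200000, Γ_S=-0.666667; launch V₁=1·50/60=0.833333
k=0 src: V=0.8333
k=1 load: inc=0.833333, refl=0.833333·0.200000=0.1667; V=0.000000+0.833333+0.166667=1.0000
k=2 src: inc=0.166667, refl=0.166667·-0.666667=-0.1111; V=0.833333+0.166667+-0.111111=0.8889
k=3 load: inc=-0.111111, refl=-0.111111·0.200000=-0.0222; V=1.000000+-0.111111+-0.022222=0.8667
k=4 src: inc=-0.022222, refl=-0.022222·-0.666667=0.0148; V=0.888889+-0.022222+0.014815=0.8815

0 0 source 0.8333
1 2 load 1.0000
2 4 source 0.8889
3 6 load 0.8667
4 8 source 0.8815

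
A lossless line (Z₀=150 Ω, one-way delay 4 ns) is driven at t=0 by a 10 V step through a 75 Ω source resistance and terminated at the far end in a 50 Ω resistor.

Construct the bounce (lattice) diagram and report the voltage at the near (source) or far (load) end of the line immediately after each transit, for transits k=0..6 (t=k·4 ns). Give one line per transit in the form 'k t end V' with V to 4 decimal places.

Γ_L=-0.500000, Γ_S=-0.333333; launch V₁=10·150/225=6.666667
k=0 src: V=6.6667
k=1 load: inc=6.666667, refl=6.666667·-0.500000=-3.3333; V=0.000000+6.666667+-3.333333=3.3333
k=2 src: inc=-3.333333, refl=-3.333333·-0.333333=1.1111; V=6.666667+-3.333333+1.111111=4.4444
k=3 load: inc=1.111111, refl=1.111111·-0.500000=-0.5556; V=3.333333+1.111111+-0.555556=3.8889
k=4 src: inc=-0.555556, refl=-0.555556·-0.333333=0.1852; V=4.444444+-0.555556+0.185185=4.0741
k=5 load: inc=0.185185, refl=0.185185·-0.500000=-0.0926; V=3.888889+0.185185+-0.092593=3.9815
k=6 src: inc=-0.092593, refl=-0.092593·-0.333333=0.0309; V=4.074074+-0.092593+0.030864=4.0123

0 0 source 6.6667
1 4 load 3.3333
2 8 source 4.4444
3 12 load 3.8889
4 16 source 4.0741
5 20 load 3.9815
6 24 source 4.0123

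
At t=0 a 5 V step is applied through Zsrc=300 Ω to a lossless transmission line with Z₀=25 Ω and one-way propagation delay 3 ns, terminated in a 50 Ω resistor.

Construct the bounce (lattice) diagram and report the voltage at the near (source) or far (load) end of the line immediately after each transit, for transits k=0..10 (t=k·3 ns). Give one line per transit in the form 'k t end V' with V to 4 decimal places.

0 0 source 0.3846
1 3 load 0.5128
2 6 source 0.6213
3 9 load 0.6575
4 12 source 0.6881
5 15 load 0.6983
6 18 source 0.7069
7 21 load 0.7098
8 24 source 0.7122
9 27 load 0.7130
10 30 source 0.7137

Γ_L=0.333333, Γ_S=0.846154; launch V₁=5·25/325=0.384615
k=0 src: V=0.3846
k=1 load: inc=0.384615, refl=0.384615·0.333333=0.1282; V=0.000000+0.384615+0.128205=0.5128
k=2 src: inc=0.128205, refl=0.128205·0.846154=0.1085; V=0.384615+0.128205+0.108481=0.6213
k=3 load: inc=0.108481, refl=0.108481·0.333333=0.0362; V=0.512821+0.108481+0.036160=0.6575
k=4 src: inc=0.036160, refl=0.036160·0.846154=0.0306; V=0.621302+0.036160+0.030597=0.6881
k=5 load: inc=0.030597, refl=0.030597·0.333333=0.0102; V=0.657462+0.030597+0.010199=0.6983
k=6 src: inc=0.010199, refl=0.010199·0.846154=0.0086; V=0.688059+0.010199+0.008630=0.7069
k=7 load: inc=0.008630, refl=0.008630·0.333333=0.0029; V=0.698259+0.008630+0.002877=0.7098
k=8 src: inc=0.002877, refl=0.002877·0.846154=0.0024; V=0.706889+0.002877+0.002434=0.7122
k=9 load: inc=0.002434, refl=0.002434·0.333333=0.0008; V=0.709765+0.002434+0.000811=0.7130
k=10 src: inc=0.000811, refl=0.000811·0.846154=0.0007; V=0.712199+0.000811+0.000687=0.7137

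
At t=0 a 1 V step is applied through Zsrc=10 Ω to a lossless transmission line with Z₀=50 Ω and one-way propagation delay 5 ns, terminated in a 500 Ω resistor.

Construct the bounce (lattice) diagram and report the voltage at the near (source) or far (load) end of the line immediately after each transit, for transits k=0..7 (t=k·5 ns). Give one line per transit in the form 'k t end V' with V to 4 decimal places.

Γ_L=0.818182, Γ_S=-0.666667; launch V₁=1·50/60=0.833333
k=0 src: V=0.8333
k=1 load: inc=0.833333, refl=0.833333·0.818182=0.6818; V=0.000000+0.833333+0.681818=1.5152
k=2 src: inc=0.681818, refl=0.681818·-0.666667=-0.4545; V=0.833333+0.681818+-0.454545=1.0606
k=3 load: inc=-0.454545, refl=-0.454545·0.818182=-0.3719; V=1.515152+-0.454545+-0.371901=0.6887
k=4 src: inc=-0.371901, refl=-0.371901·-0.666667=0.2479; V=1.060606+-0.371901+0.247934=0.9366
k=5 load: inc=0.247934, refl=0.247934·0.818182=0.2029; V=0.688705+0.247934+0.202855=1.1395
k=6 src: inc=0.202855, refl=0.202855·-0.666667=-0.1352; V=0.936639+0.202855+-0.135237=1.0043
k=7 load: inc=-0.135237, refl=-0.135237·0.818182=-0.1106; V=1.139494+-0.135237+-0.110648=0.8936

0 0 source 0.8333
1 5 load 1.5152
2 10 source 1.0606
3 15 load 0.6887
4 20 source 0.9366
5 25 load 1.1395
6 30 source 1.0043
7 35 load 0.8936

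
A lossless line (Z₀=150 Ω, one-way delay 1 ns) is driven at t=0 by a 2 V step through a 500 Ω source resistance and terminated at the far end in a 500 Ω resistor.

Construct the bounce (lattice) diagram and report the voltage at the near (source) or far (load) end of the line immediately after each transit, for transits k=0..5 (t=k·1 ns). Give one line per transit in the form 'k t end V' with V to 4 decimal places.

Γ_L=0.538462, Γ_S=0.538462; launch V₁=2·150/650=0.461538
k=0 src: V=0.4615
k=1 load: inc=0.461538, refl=0.461538·0.538462=0.2485; V=0.000000+0.461538+0.248521=0.7101
k=2 src: inc=0.248521, refl=0.248521·0.538462=0.1338; V=0.461538+0.248521+0.133819=0.8439
k=3 load: inc=0.133819, refl=0.133819·0.538462=0.0721; V=0.710059+0.133819+0.072056=0.9159
k=4 src: inc=0.072056, refl=0.072056·0.538462=0.0388; V=0.843878+0.072056+0.038800=0.9547
k=5 load: inc=0.038800, refl=0.038800·0.538462=0.0209; V=0.915934+0.038800+0.020892=0.9756

0 0 source 0.4615
1 1 load 0.7101
2 2 source 0.8439
3 3 load 0.9159
4 4 source 0.9547
5 5 load 0.9756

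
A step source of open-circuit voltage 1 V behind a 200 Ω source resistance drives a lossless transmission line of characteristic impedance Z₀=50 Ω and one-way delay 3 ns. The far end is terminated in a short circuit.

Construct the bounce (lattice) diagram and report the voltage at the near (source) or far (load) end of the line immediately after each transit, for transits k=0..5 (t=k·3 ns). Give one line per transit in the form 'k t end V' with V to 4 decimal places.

0 0 source 0.2000
1 3 load 0.0000
2 6 source -0.1200
3 9 load 0.0000
4 12 source 0.0720
5 15 load 0.0000

Γ_L=-1.000000, Γ_S=0.600000; launch V₁=1·50/250=0.200000
k=0 src: V=0.2000
k=1 load: inc=0.200000, refl=0.200000·-1.000000=-0.2000; V=0.000000+0.200000+-0.200000=0.0000
k=2 src: inc=-0.200000, refl=-0.200000·0.600000=-0.1200; V=0.200000+-0.200000+-0.120000=-0.1200
k=3 load: inc=-0.120000, refl=-0.120000·-1.000000=0.1200; V=0.000000+-0.120000+0.120000=0.0000
k=4 src: inc=0.120000, refl=0.120000·0.600000=0.0720; V=-0.120000+0.120000+0.072000=0.0720
k=5 load: inc=0.072000, refl=0.072000·-1.000000=-0.0720; V=0.000000+0.072000+-0.072000=0.0000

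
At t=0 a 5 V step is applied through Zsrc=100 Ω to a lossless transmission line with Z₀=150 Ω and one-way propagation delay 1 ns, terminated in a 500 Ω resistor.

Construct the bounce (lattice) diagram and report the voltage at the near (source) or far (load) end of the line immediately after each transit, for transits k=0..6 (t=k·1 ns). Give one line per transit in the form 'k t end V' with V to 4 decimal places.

0 0 source 3.0000
1 1 load 4.6154
2 2 source 4.2923
3 3 load 4.1183
4 4 source 4.1531
5 5 load 4.1719
6 6 source 4.1681

Γ_L=0.538462, Γ_S=-0.200000; launch V₁=5·150/250=3.000000
k=0 src: V=3.0000
k=1 load: inc=3.000000, refl=3.000000·0.538462=1.6154; V=0.000000+3.000000+1.615385=4.6154
k=2 src: inc=1.615385, refl=1.615385·-0.200000=-0.3231; V=3.000000+1.615385+-0.323077=4.2923
k=3 load: inc=-0.323077, refl=-0.323077·0.538462=-0.1740; V=4.615385+-0.323077+-0.173964=4.1183
k=4 src: inc=-0.173964, refl=-0.173964·-0.200000=0.0348; V=4.292308+-0.173964+0.034793=4.1531
k=5 load: inc=0.034793, refl=0.034793·0.538462=0.0187; V=4.118343+0.034793+0.018735=4.1719
k=6 src: inc=0.018735, refl=0.018735·-0.200000=-0.0037; V=4.153136+0.018735+-0.003747=4.1681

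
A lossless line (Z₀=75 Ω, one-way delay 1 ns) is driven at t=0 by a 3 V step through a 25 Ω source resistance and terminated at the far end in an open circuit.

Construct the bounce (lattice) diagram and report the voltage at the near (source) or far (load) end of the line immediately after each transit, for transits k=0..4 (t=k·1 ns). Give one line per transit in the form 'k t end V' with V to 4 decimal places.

Γ_L=1.000000, Γ_S=-0.500000; launch V₁=3·75/100=2.250000
k=0 src: V=2.2500
k=1 load: inc=2.250000, refl=2.250000·1.000000=2.2500; V=0.000000+2.250000+2.250000=4.5000
k=2 src: inc=2.250000, refl=2.250000·-0.500000=-1.1250; V=2.250000+2.250000+-1.125000=3.3750
k=3 load: inc=-1.125000, refl=-1.125000·1.000000=-1.1250; V=4.500000+-1.125000+-1.125000=2.2500
k=4 src: inc=-1.125000, refl=-1.125000·-0.500000=0.5625; V=3.375000+-1.125000+0.562500=2.8125

0 0 source 2.2500
1 1 load 4.5000
2 2 source 3.3750
3 3 load 2.2500
4 4 source 2.8125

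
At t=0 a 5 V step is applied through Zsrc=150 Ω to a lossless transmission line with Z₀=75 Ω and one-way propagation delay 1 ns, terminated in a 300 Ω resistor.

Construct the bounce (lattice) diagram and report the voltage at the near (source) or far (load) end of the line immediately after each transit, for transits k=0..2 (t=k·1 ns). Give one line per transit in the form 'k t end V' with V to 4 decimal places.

0 0 source 1.6667
1 1 load 2.6667
2 2 source 3.0000

Γ_L=0.600000, Γ_S=0.333333; launch V₁=5·75/225=1.666667
k=0 src: V=1.6667
k=1 load: inc=1.666667, refl=1.666667·0.600000=1.0000; V=0.000000+1.666667+1.000000=2.6667
k=2 src: inc=1.000000, refl=1.000000·0.333333=0.3333; V=1.666667+1.000000+0.333333=3.0000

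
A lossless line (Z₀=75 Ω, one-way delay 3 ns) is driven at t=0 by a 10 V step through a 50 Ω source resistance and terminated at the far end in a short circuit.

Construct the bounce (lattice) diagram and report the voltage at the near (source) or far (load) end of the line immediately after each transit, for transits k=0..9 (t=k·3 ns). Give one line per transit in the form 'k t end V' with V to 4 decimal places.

0 0 source 6.0000
1 3 load 0.0000
2 6 source 1.2000
3 9 load 0.0000
4 12 source 0.2400
5 15 load 0.0000
6 18 source 0.0480
7 21 load 0.0000
8 24 source 0.0096
9 27 load 0.0000

Γ_L=-1.000000, Γ_S=-0.200000; launch V₁=10·75/125=6.000000
k=0 src: V=6.0000
k=1 load: inc=6.000000, refl=6.000000·-1.000000=-6.0000; V=0.000000+6.000000+-6.000000=0.0000
k=2 src: inc=-6.000000, refl=-6.000000·-0.200000=1.2000; V=6.000000+-6.000000+1.200000=1.2000
k=3 load: inc=1.200000, refl=1.200000·-1.000000=-1.2000; V=0.000000+1.200000+-1.200000=0.0000
k=4 src: inc=-1.200000, refl=-1.200000·-0.200000=0.2400; V=1.200000+-1.200000+0.240000=0.2400
k=5 load: inc=0.240000, refl=0.240000·-1.000000=-0.2400; V=0.000000+0.240000+-0.240000=0.0000
k=6 src: inc=-0.240000, refl=-0.240000·-0.200000=0.0480; V=0.240000+-0.240000+0.048000=0.0480
k=7 load: inc=0.048000, refl=0.048000·-1.000000=-0.0480; V=0.000000+0.048000+-0.048000=0.0000
k=8 src: inc=-0.048000, refl=-0.048000·-0.200000=0.0096; V=0.048000+-0.048000+0.009600=0.0096
k=9 load: inc=0.009600, refl=0.009600·-1.000000=-0.0096; V=0.000000+0.009600+-0.009600=0.0000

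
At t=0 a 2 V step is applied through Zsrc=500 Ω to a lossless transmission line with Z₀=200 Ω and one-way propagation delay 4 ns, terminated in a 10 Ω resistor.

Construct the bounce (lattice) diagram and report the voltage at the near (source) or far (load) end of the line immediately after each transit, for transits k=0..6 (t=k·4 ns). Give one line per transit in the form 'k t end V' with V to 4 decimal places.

0 0 source 0.5714
1 4 load 0.0544
2 8 source -0.1672
3 12 load 0.0333
4 16 source 0.1192
5 20 load 0.0415
6 24 source 0.0082

Γ_L=-0.904762, Γ_S=0.428571; launch V₁=2·200/700=0.571429
k=0 src: V=0.5714
k=1 load: inc=0.571429, refl=0.571429·-0.904762=-0.5170; V=0.000000+0.571429+-0.517007=0.0544
k=2 src: inc=-0.517007, refl=-0.517007·0.428571=-0.2216; V=0.571429+-0.517007+-0.221574=-0.1672
k=3 load: inc=-0.221574, refl=-0.221574·-0.904762=0.2005; V=0.054422+-0.221574+0.200472=0.0333
k=4 src: inc=0.200472, refl=0.200472·0.428571=0.0859; V=-0.167153+0.200472+0.085917=0.1192
k=5 load: inc=0.085917, refl=0.085917·-0.904762=-0.0777; V=0.033319+0.085917+-0.077734=0.0415
k=6 src: inc=-0.077734, refl=-0.077734·0.428571=-0.0333; V=0.119236+-0.077734+-0.033315=0.0082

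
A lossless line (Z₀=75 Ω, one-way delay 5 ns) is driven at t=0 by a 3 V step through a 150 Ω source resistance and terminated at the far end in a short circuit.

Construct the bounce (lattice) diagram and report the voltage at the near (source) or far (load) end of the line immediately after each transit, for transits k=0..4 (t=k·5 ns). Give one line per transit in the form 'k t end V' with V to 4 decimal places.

Γ_L=-1.000000, Γ_S=0.333333; launch V₁=3·75/225=1.000000
k=0 src: V=1.0000
k=1 load: inc=1.000000, refl=1.000000·-1.000000=-1.0000; V=0.000000+1.000000+-1.000000=0.0000
k=2 src: inc=-1.000000, refl=-1.000000·0.333333=-0.3333; V=1.000000+-1.000000+-0.333333=-0.3333
k=3 load: inc=-0.333333, refl=-0.333333·-1.000000=0.3333; V=0.000000+-0.333333+0.333333=0.0000
k=4 src: inc=0.333333, refl=0.333333·0.333333=0.1111; V=-0.333333+0.333333+0.111111=0.1111

0 0 source 1.0000
1 5 load 0.0000
2 10 source -0.3333
3 15 load 0.0000
4 20 source 0.1111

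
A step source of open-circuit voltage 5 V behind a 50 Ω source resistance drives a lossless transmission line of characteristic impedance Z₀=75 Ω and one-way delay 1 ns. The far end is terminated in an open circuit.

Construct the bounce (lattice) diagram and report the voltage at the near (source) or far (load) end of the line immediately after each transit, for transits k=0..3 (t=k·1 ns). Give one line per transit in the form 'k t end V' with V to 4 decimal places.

Γ_L=1.000000, Γ_S=-0.200000; launch V₁=5·75/125=3.000000
k=0 src: V=3.0000
k=1 load: inc=3.000000, refl=3.000000·1.000000=3.0000; V=0.000000+3.000000+3.000000=6.0000
k=2 src: inc=3.000000, refl=3.000000·-0.200000=-0.6000; V=3.000000+3.000000+-0.600000=5.4000
k=3 load: inc=-0.600000, refl=-0.600000·1.000000=-0.6000; V=6.000000+-0.600000+-0.600000=4.8000

0 0 source 3.0000
1 1 load 6.0000
2 2 source 5.4000
3 3 load 4.8000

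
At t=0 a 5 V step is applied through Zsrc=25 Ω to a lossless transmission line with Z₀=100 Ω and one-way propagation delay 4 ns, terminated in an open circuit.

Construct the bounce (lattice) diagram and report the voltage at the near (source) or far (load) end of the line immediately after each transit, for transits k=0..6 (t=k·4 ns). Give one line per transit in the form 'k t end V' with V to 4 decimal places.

0 0 source 4.0000
1 4 load 8.0000
2 8 source 5.6000
3 12 load 3.2000
4 16 source 4.6400
5 20 load 6.0800
6 24 source 5.2160

Γ_L=1.000000, Γ_S=-0.600000; launch V₁=5·100/125=4.000000
k=0 src: V=4.0000
k=1 load: inc=4.000000, refl=4.000000·1.000000=4.0000; V=0.000000+4.000000+4.000000=8.0000
k=2 src: inc=4.000000, refl=4.000000·-0.600000=-2.4000; V=4.000000+4.000000+-2.400000=5.6000
k=3 load: inc=-2.400000, refl=-2.400000·1.000000=-2.4000; V=8.000000+-2.400000+-2.400000=3.2000
k=4 src: inc=-2.400000, refl=-2.400000·-0.600000=1.4400; V=5.600000+-2.400000+1.440000=4.6400
k=5 load: inc=1.440000, refl=1.440000·1.000000=1.4400; V=3.200000+1.440000+1.440000=6.0800
k=6 src: inc=1.440000, refl=1.440000·-0.600000=-0.8640; V=4.640000+1.440000+-0.864000=5.2160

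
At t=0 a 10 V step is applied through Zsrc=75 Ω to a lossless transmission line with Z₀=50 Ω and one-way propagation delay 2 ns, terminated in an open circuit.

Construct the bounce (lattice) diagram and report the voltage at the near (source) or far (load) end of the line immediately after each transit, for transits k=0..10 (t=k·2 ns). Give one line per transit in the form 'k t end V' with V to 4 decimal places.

0 0 source 4.0000
1 2 load 8.0000
2 4 source 8.8000
3 6 load 9.6000
4 8 source 9.7600
5 10 load 9.9200
6 12 source 9.9520
7 14 load 9.9840
8 16 source 9.9904
9 18 load 9.9968
10 20 source 9.9981

Γ_L=1.000000, Γ_S=0.200000; launch V₁=10·50/125=4.000000
k=0 src: V=4.0000
k=1 load: inc=4.000000, refl=4.000000·1.000000=4.0000; V=0.000000+4.000000+4.000000=8.0000
k=2 src: inc=4.000000, refl=4.000000·0.200000=0.8000; V=4.000000+4.000000+0.800000=8.8000
k=3 load: inc=0.800000, refl=0.800000·1.000000=0.8000; V=8.000000+0.800000+0.800000=9.6000
k=4 src: inc=0.800000, refl=0.800000·0.200000=0.1600; V=8.800000+0.800000+0.160000=9.7600
k=5 load: inc=0.160000, refl=0.160000·1.000000=0.1600; V=9.600000+0.160000+0.160000=9.9200
k=6 src: inc=0.160000, refl=0.160000·0.200000=0.0320; V=9.760000+0.160000+0.032000=9.9520
k=7 load: inc=0.032000, refl=0.032000·1.000000=0.0320; V=9.920000+0.032000+0.032000=9.9840
k=8 src: inc=0.032000, refl=0.032000·0.200000=0.0064; V=9.952000+0.032000+0.006400=9.9904
k=9 load: inc=0.006400, refl=0.006400·1.000000=0.0064; V=9.984000+0.006400+0.006400=9.9968
k=10 src: inc=0.006400, refl=0.006400·0.200000=0.0013; V=9.990400+0.006400+0.001280=9.9981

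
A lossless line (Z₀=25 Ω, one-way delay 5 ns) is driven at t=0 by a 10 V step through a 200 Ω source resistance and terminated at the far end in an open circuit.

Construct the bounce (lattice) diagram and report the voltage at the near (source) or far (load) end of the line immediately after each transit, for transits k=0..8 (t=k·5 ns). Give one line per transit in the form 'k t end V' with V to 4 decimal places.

Γ_L=1.000000, Γ_S=0.777778; launch V₁=10·25/225=1.111111
k=0 src: V=1.1111
k=1 load: inc=1.111111, refl=1.111111·1.000000=1.1111; V=0.000000+1.111111+1.111111=2.2222
k=2 src: inc=1.111111, refl=1.111111·0.777778=0.8642; V=1.111111+1.111111+0.864198=3.0864
k=3 load: inc=0.864198, refl=0.864198·1.000000=0.8642; V=2.222222+0.864198+0.864198=3.9506
k=4 src: inc=0.864198, refl=0.864198·0.777778=0.6722; V=3.086420+0.864198+0.672154=4.6228
k=5 load: inc=0.672154, refl=0.672154·1.000000=0.6722; V=3.950617+0.672154+0.672154=5.2949
k=6 src: inc=0.672154, refl=0.672154·0.777778=0.5228; V=4.622771+0.672154+0.522786=5.8177
k=7 load: inc=0.522786, refl=0.522786·1.000000=0.5228; V=5.294925+0.522786+0.522786=6.3405
k=8 src: inc=0.522786, refl=0.522786·0.777778=0.4066; V=5.817711+0.522786+0.406611=6.7471

0 0 source 1.1111
1 5 load 2.2222
2 10 source 3.0864
3 15 load 3.9506
4 20 source 4.6228
5 25 load 5.2949
6 30 source 5.8177
7 35 load 6.3405
8 40 source 6.7471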